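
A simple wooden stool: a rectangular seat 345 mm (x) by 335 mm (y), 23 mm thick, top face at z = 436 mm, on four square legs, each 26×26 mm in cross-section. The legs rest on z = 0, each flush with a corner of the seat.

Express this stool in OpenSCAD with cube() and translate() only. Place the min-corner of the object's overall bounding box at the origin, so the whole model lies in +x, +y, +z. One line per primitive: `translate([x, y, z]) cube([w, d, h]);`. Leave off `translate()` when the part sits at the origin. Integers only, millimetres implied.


// leg_h = 436 - 23 = 413
translate([0, 0, 413]) cube([345, 335, 23]);
cube([26, 26, 413]);
translate([319, 0, 0]) cube([26, 26, 413]);
translate([0, 309, 0]) cube([26, 26, 413]);
translate([319, 309, 0]) cube([26, 26, 413]);


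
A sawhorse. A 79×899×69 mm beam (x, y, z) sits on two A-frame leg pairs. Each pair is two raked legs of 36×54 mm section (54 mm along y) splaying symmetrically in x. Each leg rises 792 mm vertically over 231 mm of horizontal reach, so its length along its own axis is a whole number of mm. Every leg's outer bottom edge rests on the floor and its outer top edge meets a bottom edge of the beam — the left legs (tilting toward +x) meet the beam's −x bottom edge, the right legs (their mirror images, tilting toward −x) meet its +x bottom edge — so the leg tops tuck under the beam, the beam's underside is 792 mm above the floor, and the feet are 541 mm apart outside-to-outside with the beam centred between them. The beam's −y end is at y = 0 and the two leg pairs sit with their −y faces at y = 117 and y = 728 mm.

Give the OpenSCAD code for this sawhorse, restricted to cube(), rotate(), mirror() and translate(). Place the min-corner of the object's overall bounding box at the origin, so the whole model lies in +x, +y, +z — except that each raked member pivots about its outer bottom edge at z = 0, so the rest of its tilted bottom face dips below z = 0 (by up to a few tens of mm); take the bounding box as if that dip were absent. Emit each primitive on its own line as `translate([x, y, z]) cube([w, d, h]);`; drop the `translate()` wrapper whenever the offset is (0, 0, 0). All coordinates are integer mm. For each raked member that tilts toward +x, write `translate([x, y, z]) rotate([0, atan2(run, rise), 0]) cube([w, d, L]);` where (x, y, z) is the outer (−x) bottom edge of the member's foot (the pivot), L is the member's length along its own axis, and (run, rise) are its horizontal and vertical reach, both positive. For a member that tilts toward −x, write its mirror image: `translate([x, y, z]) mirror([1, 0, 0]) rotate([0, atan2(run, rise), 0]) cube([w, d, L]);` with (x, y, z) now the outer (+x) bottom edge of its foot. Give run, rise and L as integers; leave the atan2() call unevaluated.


translate([231, 0, 792]) cube([79, 899, 69]);
translate([0, 117, 0]) rotate([0, atan2(231, 792), 0]) cube([36, 54, 825]);
translate([541, 117, 0]) mirror([1, 0, 0]) rotate([0, atan2(231, 792), 0]) cube([36, 54, 825]);
translate([0, 728, 0]) rotate([0, atan2(231, 792), 0]) cube([36, 54, 825]);
translate([541, 728, 0]) mirror([1, 0, 0]) rotate([0, atan2(231, 792), 0]) cube([36, 54, 825]);


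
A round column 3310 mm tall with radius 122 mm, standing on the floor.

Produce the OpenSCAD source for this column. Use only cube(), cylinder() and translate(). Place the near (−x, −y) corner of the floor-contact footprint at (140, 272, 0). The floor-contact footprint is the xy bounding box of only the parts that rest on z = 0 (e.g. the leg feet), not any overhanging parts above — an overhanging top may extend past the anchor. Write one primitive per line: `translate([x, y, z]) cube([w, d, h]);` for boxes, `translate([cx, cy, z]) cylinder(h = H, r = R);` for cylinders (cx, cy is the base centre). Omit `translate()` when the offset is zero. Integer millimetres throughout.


translate([262, 394, 0]) cylinder(h = 3310, r = 122);


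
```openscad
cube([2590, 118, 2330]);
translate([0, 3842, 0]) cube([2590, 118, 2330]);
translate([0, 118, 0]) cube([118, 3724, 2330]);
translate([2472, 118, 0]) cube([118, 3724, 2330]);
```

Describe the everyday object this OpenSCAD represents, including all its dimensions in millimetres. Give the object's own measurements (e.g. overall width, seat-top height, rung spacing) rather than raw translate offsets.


The wall frame of a small rectangular building: four walls, each 2330 mm tall and 118 mm thick, enclosing a footprint 2590 mm (x) by 3960 mm (y) outside-to-outside, with no floor or roof. The front and back walls (the −y and +y sides) span the full width; the two side walls fit between them.


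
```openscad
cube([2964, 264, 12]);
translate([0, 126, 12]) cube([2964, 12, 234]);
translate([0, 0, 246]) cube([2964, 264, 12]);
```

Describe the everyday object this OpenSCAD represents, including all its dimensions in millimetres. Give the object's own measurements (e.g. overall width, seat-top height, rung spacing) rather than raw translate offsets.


An I-beam lying along x, 2964 mm long. Overall section height 258 mm. Two flanges 264 mm wide (y) and 12 mm thick, one on the floor and one at the top; a web 12 mm thick runs between them, centred on the flange width.


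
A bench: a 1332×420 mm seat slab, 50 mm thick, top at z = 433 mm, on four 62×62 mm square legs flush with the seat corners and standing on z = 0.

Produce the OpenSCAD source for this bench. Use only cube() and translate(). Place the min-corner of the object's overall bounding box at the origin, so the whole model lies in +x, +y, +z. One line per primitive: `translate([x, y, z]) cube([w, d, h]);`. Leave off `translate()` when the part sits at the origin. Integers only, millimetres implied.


// leg_h = 433 − 50 = 383
translate([0, 0, 383]) cube([1332, 420, 50]);
cube([62, 62, 383]);
translate([0, 358, 0]) cube([62, 62, 383]);
translate([1270, 0, 0]) cube([62, 62, 383]);
translate([1270, 358, 0]) cube([62, 62, 383]);


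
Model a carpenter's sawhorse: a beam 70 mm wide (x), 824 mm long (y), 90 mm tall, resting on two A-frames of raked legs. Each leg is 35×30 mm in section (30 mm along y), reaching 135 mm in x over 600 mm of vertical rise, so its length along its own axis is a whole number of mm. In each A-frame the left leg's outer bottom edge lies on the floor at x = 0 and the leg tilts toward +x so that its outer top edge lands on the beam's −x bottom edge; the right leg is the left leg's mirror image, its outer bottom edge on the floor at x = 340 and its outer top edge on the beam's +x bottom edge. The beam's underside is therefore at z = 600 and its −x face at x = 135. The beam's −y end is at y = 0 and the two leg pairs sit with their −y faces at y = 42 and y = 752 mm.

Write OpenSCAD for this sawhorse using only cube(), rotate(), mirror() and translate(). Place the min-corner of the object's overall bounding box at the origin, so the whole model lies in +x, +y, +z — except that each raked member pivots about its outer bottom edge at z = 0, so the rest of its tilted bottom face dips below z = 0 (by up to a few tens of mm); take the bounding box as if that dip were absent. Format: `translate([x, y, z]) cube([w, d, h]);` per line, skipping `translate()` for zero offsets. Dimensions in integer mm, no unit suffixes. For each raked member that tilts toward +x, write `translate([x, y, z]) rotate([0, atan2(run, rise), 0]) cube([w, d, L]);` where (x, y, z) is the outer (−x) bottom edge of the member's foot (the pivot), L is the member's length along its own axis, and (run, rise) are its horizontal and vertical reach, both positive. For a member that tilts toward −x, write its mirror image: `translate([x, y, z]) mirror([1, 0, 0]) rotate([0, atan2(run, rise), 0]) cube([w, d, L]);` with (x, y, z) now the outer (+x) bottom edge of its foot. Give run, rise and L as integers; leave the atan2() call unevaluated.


translate([135, 0, 600]) cube([70, 824, 90]);
translate([0, 42, 0]) rotate([0, atan2(135, 600), 0]) cube([35, 30, 615]);
translate([340, 42, 0]) mirror([1, 0, 0]) rotate([0, atan2(135, 600), 0]) cube([35, 30, 615]);
translate([0, 752, 0]) rotate([0, atan2(135, 600), 0]) cube([35, 30, 615]);
translate([340, 752, 0]) mirror([1, 0, 0]) rotate([0, atan2(135, 600), 0]) cube([35, 30, 615]);


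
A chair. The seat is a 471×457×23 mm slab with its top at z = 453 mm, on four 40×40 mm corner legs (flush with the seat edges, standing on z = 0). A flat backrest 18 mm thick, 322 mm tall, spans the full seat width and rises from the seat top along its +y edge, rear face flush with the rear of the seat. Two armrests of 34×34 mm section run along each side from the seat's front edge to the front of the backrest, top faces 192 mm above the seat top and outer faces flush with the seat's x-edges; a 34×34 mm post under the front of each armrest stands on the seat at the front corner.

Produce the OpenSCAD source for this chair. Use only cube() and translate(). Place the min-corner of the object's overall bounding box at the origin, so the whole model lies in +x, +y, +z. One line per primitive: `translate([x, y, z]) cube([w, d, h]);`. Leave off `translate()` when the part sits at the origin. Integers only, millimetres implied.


// leg_h = 453 - 23 = 430
// arm post h = 192 - 34 = 158
translate([0, 0, 430]) cube([471, 457, 23]);
cube([40, 40, 430]);
translate([431, 0, 0]) cube([40, 40, 430]);
translate([0, 417, 0]) cube([40, 40, 430]);
translate([431, 417, 0]) cube([40, 40, 430]);
translate([0, 439, 453]) cube([471, 18, 322]);
translate([0, 0, 611]) cube([34, 439, 34]);
translate([437, 0, 611]) cube([34, 439, 34]);
translate([0, 0, 453]) cube([34, 34, 158]);
translate([437, 0, 453]) cube([34, 34, 158]);


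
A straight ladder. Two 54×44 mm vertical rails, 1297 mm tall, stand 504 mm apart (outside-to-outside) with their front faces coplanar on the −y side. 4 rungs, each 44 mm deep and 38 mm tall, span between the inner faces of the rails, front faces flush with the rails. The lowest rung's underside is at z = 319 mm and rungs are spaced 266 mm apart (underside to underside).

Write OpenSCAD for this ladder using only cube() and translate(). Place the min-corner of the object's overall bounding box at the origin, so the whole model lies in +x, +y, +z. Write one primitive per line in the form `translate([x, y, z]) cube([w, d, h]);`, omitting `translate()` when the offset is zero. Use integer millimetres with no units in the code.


cube([54, 44, 1297]);
translate([450, 0, 0]) cube([54, 44, 1297]);
translate([54, 0, 319]) cube([396, 44, 38]);
translate([54, 0, 585]) cube([396, 44, 38]);
translate([54, 0, 851]) cube([396, 44, 38]);
translate([54, 0, 1117]) cube([396, 44, 38]);


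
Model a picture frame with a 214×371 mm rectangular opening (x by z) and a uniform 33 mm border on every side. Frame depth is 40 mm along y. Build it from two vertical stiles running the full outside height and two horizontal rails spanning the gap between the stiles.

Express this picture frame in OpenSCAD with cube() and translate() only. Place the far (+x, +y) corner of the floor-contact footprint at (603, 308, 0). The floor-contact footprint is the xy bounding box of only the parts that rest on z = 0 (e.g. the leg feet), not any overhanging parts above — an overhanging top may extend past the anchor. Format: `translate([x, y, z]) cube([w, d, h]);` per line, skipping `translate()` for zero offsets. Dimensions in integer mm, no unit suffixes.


translate([323, 268, 0]) cube([33, 40, 437]);
translate([570, 268, 0]) cube([33, 40, 437]);
translate([356, 268, 0]) cube([214, 40, 33]);
translate([356, 268, 404]) cube([214, 40, 33]);


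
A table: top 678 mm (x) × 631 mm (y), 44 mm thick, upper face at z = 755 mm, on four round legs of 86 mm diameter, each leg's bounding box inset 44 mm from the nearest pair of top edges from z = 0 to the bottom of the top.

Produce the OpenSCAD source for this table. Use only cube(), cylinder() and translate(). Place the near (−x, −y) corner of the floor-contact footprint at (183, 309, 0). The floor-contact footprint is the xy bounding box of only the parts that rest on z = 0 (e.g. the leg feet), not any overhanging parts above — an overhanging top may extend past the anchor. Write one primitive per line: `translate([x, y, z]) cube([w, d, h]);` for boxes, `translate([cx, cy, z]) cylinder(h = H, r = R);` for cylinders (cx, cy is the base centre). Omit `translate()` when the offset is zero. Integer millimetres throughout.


translate([139, 265, 711]) cube([678, 631, 44]);
translate([226, 352, 0]) cylinder(h = 711, r = 43);
translate([730, 352, 0]) cylinder(h = 711, r = 43);
translate([226, 809, 0]) cylinder(h = 711, r = 43);
translate([730, 809, 0]) cylinder(h = 711, r = 43);


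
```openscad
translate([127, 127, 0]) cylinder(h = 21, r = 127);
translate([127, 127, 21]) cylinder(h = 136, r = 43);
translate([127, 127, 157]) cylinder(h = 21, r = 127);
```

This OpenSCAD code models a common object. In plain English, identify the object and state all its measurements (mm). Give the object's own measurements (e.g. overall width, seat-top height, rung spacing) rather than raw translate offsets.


A spool: two coaxial disc flanges of radius 127 mm and thickness 21 mm, joined by a core cylinder of radius 43 mm and height 136 mm. The lower flange rests on z = 0 and the three cylinders share a vertical axis.


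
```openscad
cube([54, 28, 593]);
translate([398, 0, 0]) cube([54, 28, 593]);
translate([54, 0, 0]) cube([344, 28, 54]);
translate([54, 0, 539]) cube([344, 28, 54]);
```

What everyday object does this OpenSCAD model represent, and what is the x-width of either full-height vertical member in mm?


A picture frame. The border width is 54 mm.

Four thin pieces enclosing a rectangular opening — a picture frame. The two full-height stiles are 593 mm tall; the top rail sits at z = 539 and is 54 mm tall, so the border above the opening is 593 − 539 = 54 mm, matching the stile x-width.


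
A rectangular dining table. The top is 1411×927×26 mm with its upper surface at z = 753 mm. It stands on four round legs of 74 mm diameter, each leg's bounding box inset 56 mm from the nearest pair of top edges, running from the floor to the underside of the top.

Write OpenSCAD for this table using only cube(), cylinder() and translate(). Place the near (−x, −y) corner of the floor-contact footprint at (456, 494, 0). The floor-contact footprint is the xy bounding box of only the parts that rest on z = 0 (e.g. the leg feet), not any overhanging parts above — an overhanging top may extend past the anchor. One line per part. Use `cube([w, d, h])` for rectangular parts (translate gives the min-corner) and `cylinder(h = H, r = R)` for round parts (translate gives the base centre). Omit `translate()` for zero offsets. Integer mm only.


translate([400, 438, 727]) cube([1411, 927, 26]);
translate([493, 531, 0]) cylinder(h = 727, r = 37);
translate([1718, 531, 0]) cylinder(h = 727, r = 37);
translate([493, 1272, 0]) cylinder(h = 727, r = 37);
translate([1718, 1272, 0]) cylinder(h = 727, r = 37);


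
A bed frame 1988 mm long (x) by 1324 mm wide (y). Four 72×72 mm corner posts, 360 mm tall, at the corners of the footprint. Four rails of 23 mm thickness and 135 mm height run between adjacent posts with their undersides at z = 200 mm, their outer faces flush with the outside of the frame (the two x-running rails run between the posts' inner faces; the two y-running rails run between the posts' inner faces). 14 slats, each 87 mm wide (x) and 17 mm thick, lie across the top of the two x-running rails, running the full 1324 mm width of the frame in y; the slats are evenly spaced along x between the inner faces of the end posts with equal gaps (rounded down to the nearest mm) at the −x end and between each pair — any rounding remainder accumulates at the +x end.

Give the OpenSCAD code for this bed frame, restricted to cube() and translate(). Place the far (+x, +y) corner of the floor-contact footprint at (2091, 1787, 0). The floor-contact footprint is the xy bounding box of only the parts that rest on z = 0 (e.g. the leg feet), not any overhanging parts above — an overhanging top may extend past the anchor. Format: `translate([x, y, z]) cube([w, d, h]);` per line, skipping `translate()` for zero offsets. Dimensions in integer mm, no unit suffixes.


translate([103, 463, 0]) cube([72, 72, 360]);
translate([103, 1715, 0]) cube([72, 72, 360]);
translate([2019, 463, 0]) cube([72, 72, 360]);
translate([2019, 1715, 0]) cube([72, 72, 360]);
translate([175, 463, 200]) cube([1844, 23, 135]);
translate([175, 1764, 200]) cube([1844, 23, 135]);
translate([103, 535, 200]) cube([23, 1180, 135]);
translate([2068, 535, 200]) cube([23, 1180, 135]);
translate([216, 463, 335]) cube([87, 1324, 17]);
translate([344, 463, 335]) cube([87, 1324, 17]);
translate([472, 463, 335]) cube([87, 1324, 17]);
translate([600, 463, 335]) cube([87, 1324, 17]);
translate([728, 463, 335]) cube([87, 1324, 17]);
translate([856, 463, 335]) cube([87, 1324, 17]);
translate([984, 463, 335]) cube([87, 1324, 17]);
translate([1112, 463, 335]) cube([87, 1324, 17]);
translate([1240, 463, 335]) cube([87, 1324, 17]);
translate([1368, 463, 335]) cube([87, 1324, 17]);
translate([1496, 463, 335]) cube([87, 1324, 17]);
translate([1624, 463, 335]) cube([87, 1324, 17]);
translate([1752, 463, 335]) cube([87, 1324, 17]);
translate([1880, 463, 335]) cube([87, 1324, 17]);


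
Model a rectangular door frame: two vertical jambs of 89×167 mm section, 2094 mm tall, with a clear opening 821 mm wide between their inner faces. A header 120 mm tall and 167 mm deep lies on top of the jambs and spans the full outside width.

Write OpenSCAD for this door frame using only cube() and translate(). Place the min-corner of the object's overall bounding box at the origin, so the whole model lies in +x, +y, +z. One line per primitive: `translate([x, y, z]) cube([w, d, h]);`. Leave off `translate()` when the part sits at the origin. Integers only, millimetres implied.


cube([89, 167, 2094]);
translate([910, 0, 0]) cube([89, 167, 2094]);
translate([0, 0, 2094]) cube([999, 167, 120]);


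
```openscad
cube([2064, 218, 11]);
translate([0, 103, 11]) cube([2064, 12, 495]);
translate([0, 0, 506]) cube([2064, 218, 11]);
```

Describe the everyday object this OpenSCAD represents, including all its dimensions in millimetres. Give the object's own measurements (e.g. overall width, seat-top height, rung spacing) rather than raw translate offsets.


An I-beam lying along x, 2064 mm long. Overall section height 517 mm. Two flanges 218 mm wide (y) and 11 mm thick, one on the floor and one at the top; a web 12 mm thick runs between them, centred on the flange width.


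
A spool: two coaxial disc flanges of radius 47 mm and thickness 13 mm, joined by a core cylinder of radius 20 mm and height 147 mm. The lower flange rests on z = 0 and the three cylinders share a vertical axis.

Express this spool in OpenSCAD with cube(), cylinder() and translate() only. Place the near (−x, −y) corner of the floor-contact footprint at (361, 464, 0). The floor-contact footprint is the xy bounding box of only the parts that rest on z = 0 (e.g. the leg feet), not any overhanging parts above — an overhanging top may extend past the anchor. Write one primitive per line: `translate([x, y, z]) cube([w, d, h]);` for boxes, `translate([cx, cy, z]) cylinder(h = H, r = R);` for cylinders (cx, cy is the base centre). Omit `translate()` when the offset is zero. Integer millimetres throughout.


translate([408, 511, 0]) cylinder(h = 13, r = 47);
translate([408, 511, 13]) cylinder(h = 147, r = 20);
translate([408, 511, 160]) cylinder(h = 13, r = 47);


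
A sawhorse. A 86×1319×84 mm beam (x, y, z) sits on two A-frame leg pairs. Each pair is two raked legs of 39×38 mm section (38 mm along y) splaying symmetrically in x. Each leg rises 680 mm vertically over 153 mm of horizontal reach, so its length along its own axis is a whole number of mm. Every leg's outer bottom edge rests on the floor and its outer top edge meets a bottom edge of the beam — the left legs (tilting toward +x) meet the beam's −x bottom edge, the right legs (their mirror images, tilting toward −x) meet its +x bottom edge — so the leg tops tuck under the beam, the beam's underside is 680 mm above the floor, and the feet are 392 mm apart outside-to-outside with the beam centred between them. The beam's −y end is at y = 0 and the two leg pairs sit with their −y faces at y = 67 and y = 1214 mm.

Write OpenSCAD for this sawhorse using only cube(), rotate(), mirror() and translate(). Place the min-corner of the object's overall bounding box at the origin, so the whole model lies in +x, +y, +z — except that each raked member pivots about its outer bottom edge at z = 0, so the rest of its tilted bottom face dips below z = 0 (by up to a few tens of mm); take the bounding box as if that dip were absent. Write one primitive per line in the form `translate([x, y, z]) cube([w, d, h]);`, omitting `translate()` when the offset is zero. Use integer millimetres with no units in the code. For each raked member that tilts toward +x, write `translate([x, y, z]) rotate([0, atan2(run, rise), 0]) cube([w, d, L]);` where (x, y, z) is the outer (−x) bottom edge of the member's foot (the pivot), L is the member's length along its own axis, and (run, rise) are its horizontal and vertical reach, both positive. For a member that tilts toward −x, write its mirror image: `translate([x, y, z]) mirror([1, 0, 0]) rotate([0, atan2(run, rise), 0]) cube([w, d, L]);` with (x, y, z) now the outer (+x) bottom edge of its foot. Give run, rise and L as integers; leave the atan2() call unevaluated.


translate([153, 0, 680]) cube([86, 1319, 84]);
translate([0, 67, 0]) rotate([0, atan2(153, 680), 0]) cube([39, 38, 697]);
translate([392, 67, 0]) mirror([1, 0, 0]) rotate([0, atan2(153, 680), 0]) cube([39, 38, 697]);
translate([0, 1214, 0]) rotate([0, atan2(153, 680), 0]) cube([39, 38, 697]);
translate([392, 1214, 0]) mirror([1, 0, 0]) rotate([0, atan2(153, 680), 0]) cube([39, 38, 697]);


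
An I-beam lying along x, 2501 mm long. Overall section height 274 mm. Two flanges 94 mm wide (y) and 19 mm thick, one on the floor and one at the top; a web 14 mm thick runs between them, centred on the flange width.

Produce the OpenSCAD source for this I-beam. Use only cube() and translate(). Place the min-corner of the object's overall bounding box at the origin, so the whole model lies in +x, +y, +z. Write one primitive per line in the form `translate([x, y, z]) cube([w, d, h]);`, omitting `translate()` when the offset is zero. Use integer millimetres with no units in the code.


cube([2501, 94, 19]);
translate([0, 40, 19]) cube([2501, 14, 236]);
translate([0, 0, 255]) cube([2501, 94, 19]);


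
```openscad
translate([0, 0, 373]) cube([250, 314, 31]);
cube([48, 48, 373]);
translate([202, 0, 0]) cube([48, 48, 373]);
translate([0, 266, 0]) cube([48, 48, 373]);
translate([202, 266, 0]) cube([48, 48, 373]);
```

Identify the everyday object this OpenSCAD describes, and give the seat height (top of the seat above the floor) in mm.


A stool. The seat height is 404 mm.

A 250×314×31 slab at z = 373 on four corner posts — a stool. The seat top is 373 + 31 = 404 mm.


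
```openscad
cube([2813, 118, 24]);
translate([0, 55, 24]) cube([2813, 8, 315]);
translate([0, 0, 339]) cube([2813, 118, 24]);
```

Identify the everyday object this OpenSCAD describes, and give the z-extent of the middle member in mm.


An I-beam. The web height is 315 mm.

Two wide flanges with a thin centred web — an I-beam. Overall 363 mm minus two 24 mm flanges gives a web of 363 − 2·24 = 315 mm.


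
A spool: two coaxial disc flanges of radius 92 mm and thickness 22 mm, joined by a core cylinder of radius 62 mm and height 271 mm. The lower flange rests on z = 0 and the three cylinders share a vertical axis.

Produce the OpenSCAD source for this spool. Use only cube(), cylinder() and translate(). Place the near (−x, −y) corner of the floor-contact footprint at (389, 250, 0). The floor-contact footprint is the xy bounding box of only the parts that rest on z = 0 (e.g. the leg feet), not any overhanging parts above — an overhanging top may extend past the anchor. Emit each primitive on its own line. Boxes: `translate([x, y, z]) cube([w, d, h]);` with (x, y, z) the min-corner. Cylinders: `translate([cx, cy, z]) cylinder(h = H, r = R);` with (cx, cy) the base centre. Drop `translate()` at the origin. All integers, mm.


translate([481, 342, 0]) cylinder(h = 22, r = 92);
translate([481, 342, 22]) cylinder(h = 271, r = 62);
translate([481, 342, 293]) cylinder(h = 22, r = 92);


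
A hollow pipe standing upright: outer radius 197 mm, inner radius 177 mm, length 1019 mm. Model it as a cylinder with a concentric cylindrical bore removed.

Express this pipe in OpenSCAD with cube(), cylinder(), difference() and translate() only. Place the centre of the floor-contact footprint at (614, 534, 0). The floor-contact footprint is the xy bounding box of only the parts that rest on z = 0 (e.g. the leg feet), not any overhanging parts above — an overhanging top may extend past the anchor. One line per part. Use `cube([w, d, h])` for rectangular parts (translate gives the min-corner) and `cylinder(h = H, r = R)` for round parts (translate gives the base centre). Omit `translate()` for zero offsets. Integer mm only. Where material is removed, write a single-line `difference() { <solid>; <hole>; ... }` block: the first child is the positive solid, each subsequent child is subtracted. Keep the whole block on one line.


difference() { translate([614, 534, 0]) cylinder(h = 1019, r = 197); translate([614, 534, 0]) cylinder(h = 1019, r = 177); }


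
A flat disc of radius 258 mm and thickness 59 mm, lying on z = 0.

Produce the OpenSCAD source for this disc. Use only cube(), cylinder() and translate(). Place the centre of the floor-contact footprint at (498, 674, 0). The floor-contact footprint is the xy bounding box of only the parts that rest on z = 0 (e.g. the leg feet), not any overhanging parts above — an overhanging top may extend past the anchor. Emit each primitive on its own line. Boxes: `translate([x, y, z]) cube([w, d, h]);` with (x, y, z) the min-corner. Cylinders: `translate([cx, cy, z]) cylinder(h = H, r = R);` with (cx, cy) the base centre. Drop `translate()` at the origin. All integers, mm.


translate([498, 674, 0]) cylinder(h = 59, r = 258);


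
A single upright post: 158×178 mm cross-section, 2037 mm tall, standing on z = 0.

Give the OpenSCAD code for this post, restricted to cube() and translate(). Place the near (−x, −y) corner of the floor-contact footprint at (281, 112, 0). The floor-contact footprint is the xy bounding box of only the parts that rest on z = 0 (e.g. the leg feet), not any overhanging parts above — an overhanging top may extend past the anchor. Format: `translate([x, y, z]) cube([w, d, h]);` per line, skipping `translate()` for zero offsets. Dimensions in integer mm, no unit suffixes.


translate([281, 112, 0]) cube([158, 178, 2037]);


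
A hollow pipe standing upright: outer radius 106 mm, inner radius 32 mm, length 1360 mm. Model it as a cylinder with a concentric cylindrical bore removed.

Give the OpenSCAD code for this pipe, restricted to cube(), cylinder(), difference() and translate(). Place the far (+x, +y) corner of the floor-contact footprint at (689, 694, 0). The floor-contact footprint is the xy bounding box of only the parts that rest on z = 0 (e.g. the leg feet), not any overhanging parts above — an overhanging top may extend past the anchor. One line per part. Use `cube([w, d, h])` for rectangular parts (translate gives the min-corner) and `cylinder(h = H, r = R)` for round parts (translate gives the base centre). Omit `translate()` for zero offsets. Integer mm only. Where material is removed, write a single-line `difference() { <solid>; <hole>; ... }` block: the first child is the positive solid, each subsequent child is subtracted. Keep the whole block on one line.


difference() { translate([583, 588, 0]) cylinder(h = 1360, r = 106); translate([583, 588, 0]) cylinder(h = 1360, r = 32); }


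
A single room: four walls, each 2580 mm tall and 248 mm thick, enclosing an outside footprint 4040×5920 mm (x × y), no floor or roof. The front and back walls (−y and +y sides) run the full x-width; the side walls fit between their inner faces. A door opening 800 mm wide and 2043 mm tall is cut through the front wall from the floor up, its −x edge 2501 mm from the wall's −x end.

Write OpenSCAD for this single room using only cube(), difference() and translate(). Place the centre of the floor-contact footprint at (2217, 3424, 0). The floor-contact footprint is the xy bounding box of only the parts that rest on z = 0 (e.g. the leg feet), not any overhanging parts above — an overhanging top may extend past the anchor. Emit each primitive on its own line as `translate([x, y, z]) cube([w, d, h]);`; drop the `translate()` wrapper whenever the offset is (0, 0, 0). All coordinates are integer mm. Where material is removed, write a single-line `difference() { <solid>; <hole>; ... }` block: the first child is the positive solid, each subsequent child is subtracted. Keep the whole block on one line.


difference() { translate([197, 464, 0]) cube([4040, 248, 2580]); translate([2698, 464, 0]) cube([800, 248, 2043]); }
translate([197, 6136, 0]) cube([4040, 248, 2580]);
translate([197, 712, 0]) cube([248, 5424, 2580]);
translate([3989, 712, 0]) cube([248, 5424, 2580]);


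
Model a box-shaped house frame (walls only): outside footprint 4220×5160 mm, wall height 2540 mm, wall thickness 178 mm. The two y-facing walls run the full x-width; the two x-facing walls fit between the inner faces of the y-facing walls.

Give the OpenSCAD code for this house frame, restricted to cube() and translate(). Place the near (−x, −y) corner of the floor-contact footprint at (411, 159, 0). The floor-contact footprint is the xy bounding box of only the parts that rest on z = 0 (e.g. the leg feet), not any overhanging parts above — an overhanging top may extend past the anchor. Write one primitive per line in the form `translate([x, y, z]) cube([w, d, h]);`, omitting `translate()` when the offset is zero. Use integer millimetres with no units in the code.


translate([411, 159, 0]) cube([4220, 178, 2540]);
translate([411, 5141, 0]) cube([4220, 178, 2540]);
translate([411, 337, 0]) cube([178, 4804, 2540]);
translate([4453, 337, 0]) cube([178, 4804, 2540]);


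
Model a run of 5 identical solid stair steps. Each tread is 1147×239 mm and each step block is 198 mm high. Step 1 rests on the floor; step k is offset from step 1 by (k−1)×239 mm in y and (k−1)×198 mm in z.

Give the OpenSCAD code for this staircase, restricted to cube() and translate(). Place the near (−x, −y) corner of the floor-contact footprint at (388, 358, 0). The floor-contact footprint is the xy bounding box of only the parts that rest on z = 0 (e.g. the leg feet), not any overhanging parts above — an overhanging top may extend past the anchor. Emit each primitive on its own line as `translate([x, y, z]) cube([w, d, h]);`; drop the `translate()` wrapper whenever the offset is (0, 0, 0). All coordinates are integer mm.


translate([388, 358, 0]) cube([1147, 239, 198]);
translate([388, 597, 198]) cube([1147, 239, 198]);
translate([388, 836, 396]) cube([1147, 239, 198]);
translate([388, 1075, 594]) cube([1147, 239, 198]);
translate([388, 1314, 792]) cube([1147, 239, 198]);


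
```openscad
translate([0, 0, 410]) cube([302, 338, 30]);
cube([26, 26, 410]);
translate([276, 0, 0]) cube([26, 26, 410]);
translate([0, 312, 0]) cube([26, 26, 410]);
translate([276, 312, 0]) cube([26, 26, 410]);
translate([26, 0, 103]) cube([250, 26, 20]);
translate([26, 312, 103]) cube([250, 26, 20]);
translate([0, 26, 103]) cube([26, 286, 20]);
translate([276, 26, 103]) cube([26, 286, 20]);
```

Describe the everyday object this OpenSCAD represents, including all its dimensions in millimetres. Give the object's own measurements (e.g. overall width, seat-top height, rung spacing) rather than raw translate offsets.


A simple wooden stool: a rectangular seat 302 mm (x) by 338 mm (y), 30 mm thick, top face at z = 440 mm, on four square legs, each 26×26 mm in cross-section. The legs rest on z = 0, each flush with a corner of the seat. Four stretchers, 26 mm wide and 20 mm tall, connect adjacent legs with their undersides at z = 103 mm, each running between the inner faces of the legs it joins and aligned with the legs' outer faces on the other axis.


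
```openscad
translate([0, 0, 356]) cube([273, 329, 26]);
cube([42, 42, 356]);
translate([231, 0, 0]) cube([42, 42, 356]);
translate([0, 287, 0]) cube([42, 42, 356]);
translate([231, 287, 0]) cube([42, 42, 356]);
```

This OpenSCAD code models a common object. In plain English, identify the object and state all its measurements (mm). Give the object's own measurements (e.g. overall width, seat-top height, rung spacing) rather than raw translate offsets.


A four-legged stool. The seat is a 273×329×26 mm slab whose top surface is at z = 382 mm; four square legs, each 42×42 mm in cross-section, run from the floor (z = 0) to the underside of the seat, each flush with a corner of the seat.


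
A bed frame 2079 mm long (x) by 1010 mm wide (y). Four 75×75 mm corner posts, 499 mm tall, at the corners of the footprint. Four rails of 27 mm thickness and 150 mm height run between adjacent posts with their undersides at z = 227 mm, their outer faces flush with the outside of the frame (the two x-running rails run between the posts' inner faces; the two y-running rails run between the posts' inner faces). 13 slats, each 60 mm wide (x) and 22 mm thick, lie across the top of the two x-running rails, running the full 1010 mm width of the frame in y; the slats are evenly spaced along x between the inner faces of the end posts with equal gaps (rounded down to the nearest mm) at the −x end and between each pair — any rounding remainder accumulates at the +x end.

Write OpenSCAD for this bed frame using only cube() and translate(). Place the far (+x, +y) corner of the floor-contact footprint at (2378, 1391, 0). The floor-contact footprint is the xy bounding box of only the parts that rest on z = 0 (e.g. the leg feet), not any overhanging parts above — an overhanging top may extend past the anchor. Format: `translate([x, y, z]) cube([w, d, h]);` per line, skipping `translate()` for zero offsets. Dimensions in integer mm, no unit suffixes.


translate([299, 381, 0]) cube([75, 75, 499]);
translate([299, 1316, 0]) cube([75, 75, 499]);
translate([2303, 381, 0]) cube([75, 75, 499]);
translate([2303, 1316, 0]) cube([75, 75, 499]);
translate([374, 381, 227]) cube([1929, 27, 150]);
translate([374, 1364, 227]) cube([1929, 27, 150]);
translate([299, 456, 227]) cube([27, 860, 150]);
translate([2351, 456, 227]) cube([27, 860, 150]);
translate([456, 381, 377]) cube([60, 1010, 22]);
translate([598, 381, 377]) cube([60, 1010, 22]);
translate([740, 381, 377]) cube([60, 1010, 22]);
translate([882, 381, 377]) cube([60, 1010, 22]);
translate([1024, 381, 377]) cube([60, 1010, 22]);
translate([1166, 381, 377]) cube([60, 1010, 22]);
translate([1308, 381, 377]) cube([60, 1010, 22]);
translate([1450, 381, 377]) cube([60, 1010, 22]);
translate([1592, 381, 377]) cube([60, 1010, 22]);
translate([1734, 381, 377]) cube([60, 1010, 22]);
translate([1876, 381, 377]) cube([60, 1010, 22]);
translate([2018, 381, 377]) cube([60, 1010, 22]);
translate([2160, 381, 377]) cube([60, 1010, 22]);


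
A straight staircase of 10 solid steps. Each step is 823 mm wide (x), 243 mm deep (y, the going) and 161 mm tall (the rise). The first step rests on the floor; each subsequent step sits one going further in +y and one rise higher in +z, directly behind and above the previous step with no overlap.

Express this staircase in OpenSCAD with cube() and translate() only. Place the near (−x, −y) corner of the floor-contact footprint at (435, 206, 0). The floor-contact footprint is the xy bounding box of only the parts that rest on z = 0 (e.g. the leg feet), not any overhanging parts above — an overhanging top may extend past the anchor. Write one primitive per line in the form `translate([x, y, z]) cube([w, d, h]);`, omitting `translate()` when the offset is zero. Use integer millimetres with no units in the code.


translate([435, 206, 0]) cube([823, 243, 161]);
translate([435, 449, 161]) cube([823, 243, 161]);
translate([435, 692, 322]) cube([823, 243, 161]);
translate([435, 935, 483]) cube([823, 243, 161]);
translate([435, 1178, 644]) cube([823, 243, 161]);
translate([435, 1421, 805]) cube([823, 243, 161]);
translate([435, 1664, 966]) cube([823, 243, 161]);
translate([435, 1907, 1127]) cube([823, 243, 161]);
translate([435, 2150, 1288]) cube([823, 243, 161]);
translate([435, 2393, 1449]) cube([823, 243, 161]);


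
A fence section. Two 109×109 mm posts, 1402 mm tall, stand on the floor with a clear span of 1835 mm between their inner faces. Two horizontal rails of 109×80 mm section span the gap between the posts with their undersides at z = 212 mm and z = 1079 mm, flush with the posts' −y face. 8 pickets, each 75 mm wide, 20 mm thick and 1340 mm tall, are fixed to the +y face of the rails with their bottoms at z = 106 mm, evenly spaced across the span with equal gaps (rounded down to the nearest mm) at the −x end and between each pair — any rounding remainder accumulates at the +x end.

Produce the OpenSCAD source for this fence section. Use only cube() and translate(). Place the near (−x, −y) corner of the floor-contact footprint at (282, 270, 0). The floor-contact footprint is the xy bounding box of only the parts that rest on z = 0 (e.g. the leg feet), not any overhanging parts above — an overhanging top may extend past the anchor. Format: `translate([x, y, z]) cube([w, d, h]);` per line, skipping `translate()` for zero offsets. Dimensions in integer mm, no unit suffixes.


translate([282, 270, 0]) cube([109, 109, 1402]);
translate([2226, 270, 0]) cube([109, 109, 1402]);
translate([391, 270, 212]) cube([1835, 109, 80]);
translate([391, 270, 1079]) cube([1835, 109, 80]);
translate([528, 379, 106]) cube([75, 20, 1340]);
translate([740, 379, 106]) cube([75, 20, 1340]);
translate([952, 379, 106]) cube([75, 20, 1340]);
translate([1164, 379, 106]) cube([75, 20, 1340]);
translate([1376, 379, 106]) cube([75, 20, 1340]);
translate([1588, 379, 106]) cube([75, 20, 1340]);
translate([1800, 379, 106]) cube([75, 20, 1340]);
translate([2012, 379, 106]) cube([75, 20, 1340]);


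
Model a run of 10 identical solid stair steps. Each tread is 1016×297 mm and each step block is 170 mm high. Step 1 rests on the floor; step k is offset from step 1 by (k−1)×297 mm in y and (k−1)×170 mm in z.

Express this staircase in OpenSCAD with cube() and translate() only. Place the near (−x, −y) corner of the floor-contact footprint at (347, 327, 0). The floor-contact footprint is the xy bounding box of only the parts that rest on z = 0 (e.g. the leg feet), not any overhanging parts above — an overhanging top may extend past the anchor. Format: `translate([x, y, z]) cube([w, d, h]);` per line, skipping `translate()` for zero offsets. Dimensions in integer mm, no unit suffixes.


translate([347, 327, 0]) cube([1016, 297, 170]);
translate([347, 624, 170]) cube([1016, 297, 170]);
translate([347, 921, 340]) cube([1016, 297, 170]);
translate([347, 1218, 510]) cube([1016, 297, 170]);
translate([347, 1515, 680]) cube([1016, 297, 170]);
translate([347, 1812, 850]) cube([1016, 297, 170]);
translate([347, 2109, 1020]) cube([1016, 297, 170]);
translate([347, 2406, 1190]) cube([1016, 297, 170]);
translate([347, 2703, 1360]) cube([1016, 297, 170]);
translate([347, 3000, 1530]) cube([1016, 297, 170]);


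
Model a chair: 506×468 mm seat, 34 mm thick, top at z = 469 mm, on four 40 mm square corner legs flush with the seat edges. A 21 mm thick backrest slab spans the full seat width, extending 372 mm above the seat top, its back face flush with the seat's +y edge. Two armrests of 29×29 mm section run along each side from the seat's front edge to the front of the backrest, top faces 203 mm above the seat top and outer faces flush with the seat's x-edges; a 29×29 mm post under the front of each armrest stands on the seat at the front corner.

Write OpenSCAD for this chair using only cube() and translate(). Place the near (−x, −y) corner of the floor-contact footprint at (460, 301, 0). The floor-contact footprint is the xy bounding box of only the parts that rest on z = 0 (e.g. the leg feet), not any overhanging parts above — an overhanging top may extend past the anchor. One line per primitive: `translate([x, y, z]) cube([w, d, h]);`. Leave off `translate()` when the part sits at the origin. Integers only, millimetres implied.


translate([460, 301, 435]) cube([506, 468, 34]);
translate([460, 301, 0]) cube([40, 40, 435]);
translate([926, 301, 0]) cube([40, 40, 435]);
translate([460, 729, 0]) cube([40, 40, 435]);
translate([926, 729, 0]) cube([40, 40, 435]);
translate([460, 748, 469]) cube([506, 21, 372]);
translate([460, 301, 643]) cube([29, 447, 29]);
translate([937, 301, 643]) cube([29, 447, 29]);
translate([460, 301, 469]) cube([29, 29, 174]);
translate([937, 301, 469]) cube([29, 29, 174]);
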